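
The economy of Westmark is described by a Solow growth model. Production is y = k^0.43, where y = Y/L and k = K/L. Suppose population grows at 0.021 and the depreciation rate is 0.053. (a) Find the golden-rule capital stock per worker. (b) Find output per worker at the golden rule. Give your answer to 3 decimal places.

(a) k_gold ≈ 21.916; (b) y_gold ≈ 3.772

Capital per worker breaks even when investment replaces (n + δ)·k; here n + δ = 0.074.
Golden rule sets MPK = n+δ: 0.43·k^(0.43−1) = 0.074, so k_gold = (0.43/0.074)^(1/0.57) ≈ 21.9162.
y_gold = 21.9162^0.43 ≈ 3.7716.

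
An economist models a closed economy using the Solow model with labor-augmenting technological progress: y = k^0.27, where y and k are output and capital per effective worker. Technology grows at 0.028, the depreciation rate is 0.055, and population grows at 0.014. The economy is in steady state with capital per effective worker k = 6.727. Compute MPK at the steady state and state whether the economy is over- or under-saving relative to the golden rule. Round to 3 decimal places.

Break-even investment rate: n + g + δ = 0.014 + 0.028 + 0.055 = 0.097.
MPK = 0.27·k^(0.27−1) = 0.27·6.727^(-0.73) ≈ 0.0672.
MPK < 0.097, so the economy is dynamically inefficient (over-saving).

over-saving; MPK ≈ 0.067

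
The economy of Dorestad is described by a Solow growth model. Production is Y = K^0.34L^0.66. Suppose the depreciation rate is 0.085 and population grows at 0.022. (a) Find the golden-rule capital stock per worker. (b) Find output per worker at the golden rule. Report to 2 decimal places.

(a) k_gold ≈ 5.76; (b) y_gold ≈ 1.81

The effective depreciation rate is n + δ = 0.022 + 0.085 = 0.107.
Setting f'(k) = n+δ gives 0.34·k^(0.34−1) = 0.107, hence k_gold = (0.34/0.107)^(1/0.66) ≈ 5.7643.
y_gold = 5.7643^0.34 ≈ 1.8141.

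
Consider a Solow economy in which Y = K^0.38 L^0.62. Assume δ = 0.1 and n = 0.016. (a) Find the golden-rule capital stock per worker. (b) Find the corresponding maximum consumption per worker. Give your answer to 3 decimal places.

(a) k_gold ≈ 6.779; (b) c_gold ≈ 1.283

Capital per worker breaks even when investment replaces (n + δ)·k; here n + δ = 0.116.
At the golden rule the marginal product of capital equals n+δ: 0.38·k^(0.38−1) = 0.116. Solving, k_gold = (0.38/0.116)^(1/0.62) ≈ 6.7791.
y_gold = 6.7791^0.38 ≈ 2.0694; c_gold = y_gold − 0.116·k_gold ≈ 1.2830.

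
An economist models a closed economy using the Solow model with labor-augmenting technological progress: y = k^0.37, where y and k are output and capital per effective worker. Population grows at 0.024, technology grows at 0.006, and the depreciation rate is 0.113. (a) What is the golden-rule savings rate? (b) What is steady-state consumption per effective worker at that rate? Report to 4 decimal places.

The effective depreciation rate is n + g + δ = 0.024 + 0.006 + 0.113 = 0.143.
For Cobb-Douglas, s_gold equals capital's share: s_gold = 0.37.
Golden rule sets MPK = n+g+δ: 0.37·k^(0.37−1) = 0.143, so k_gold = (0.37/0.143)^(1/0.63) ≈ 4.5221.
y_gold = 4.5221^0.37 ≈ 1.7477; c_gold = (1−0.37)·y_gold ≈ 1.1011.

(a) s_gold = 0.3700; (b) c_gold ≈ 1.1011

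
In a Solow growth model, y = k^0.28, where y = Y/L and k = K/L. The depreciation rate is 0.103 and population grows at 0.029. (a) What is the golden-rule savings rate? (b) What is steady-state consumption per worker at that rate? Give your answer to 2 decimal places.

Break-even investment rate: n + δ = 0.029 + 0.103 = 0.132.
For Cobb-Douglas, s_gold equals capital's share: s_gold = 0.28.
Maximizing c = f(k) − (n+δ)·k gives f'(k) = n+δ, i.e. 0.28·k^(0.28−1) = 0.132, so k_gold = (0.28/0.132)^(1/0.72) ≈ 2.8418.
y_gold = 2.8418^0.28 ≈ 1.3397; c_gold = (1−0.28)·y_gold ≈ 0.9646.

(a) s_gold = 0.28; (b) c_gold ≈ 0.96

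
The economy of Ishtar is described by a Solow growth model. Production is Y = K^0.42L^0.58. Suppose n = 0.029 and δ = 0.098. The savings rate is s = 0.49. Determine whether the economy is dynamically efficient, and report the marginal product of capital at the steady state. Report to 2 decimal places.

Capital per worker breaks even when investment replaces (n + δ)·k; here n + δ = 0.127.
Steady-state k*: s·k^0.42 = 0.127·k gives k* = (0.49/0.127)^(1/0.58) ≈ 10.2570.
MPK = 0.42·10.2570^(-0.58) ≈ 0.1089.
MPK < n+δ = 0.127, so the economy is dynamically inefficient (over-saving).

dynamically inefficient; MPK ≈ 0.11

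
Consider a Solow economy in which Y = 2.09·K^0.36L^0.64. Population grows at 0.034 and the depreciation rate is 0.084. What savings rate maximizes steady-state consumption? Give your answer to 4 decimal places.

s_gold = 0.3600

The effective depreciation rate is n + δ = 0.034 + 0.084 = 0.118.
At the golden rule MPK = n+δ, and in any Cobb-Douglas steady state s = (n+δ)·k/y = MPK·k/y = capital's share 0.36.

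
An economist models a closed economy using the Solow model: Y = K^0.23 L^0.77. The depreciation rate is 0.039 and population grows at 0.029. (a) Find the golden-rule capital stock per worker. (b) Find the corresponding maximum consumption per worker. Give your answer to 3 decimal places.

The effective depreciation rate is n + δ = 0.029 + 0.039 = 0.068.
At the golden rule the marginal product of capital equals n+δ: 0.23·k^(0.23−1) = 0.068. Solving, k_gold = (0.23/0.068)^(1/0.77) ≈ 4.8674.
y_gold = 4.8674^0.23 ≈ 1.4391; c_gold = y_gold − 0.068·k_gold ≈ 1.1081.

(a) k_gold ≈ 4.867; (b) c_gold ≈ 1.108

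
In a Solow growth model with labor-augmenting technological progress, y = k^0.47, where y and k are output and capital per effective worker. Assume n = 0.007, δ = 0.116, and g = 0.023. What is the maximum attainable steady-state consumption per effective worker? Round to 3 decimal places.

Break-even investment rate: n + g + δ = 0.007 + 0.023 + 0.116 = 0.146.
Maximizing c = f(k) − (n+g+δ)·k gives f'(k) = n+g+δ, i.e. 0.47·k^(0.47−1) = 0.146, so k_gold = (0.47/0.146)^(1/0.53) ≈ 9.0784.
y_gold = 9.0784^0.47 ≈ 2.8201.
c_gold = y_gold − (n+g+δ)·k_gold = 2.8201 − 0.146·9.0784 ≈ 1.4947.

c_gold ≈ 1.495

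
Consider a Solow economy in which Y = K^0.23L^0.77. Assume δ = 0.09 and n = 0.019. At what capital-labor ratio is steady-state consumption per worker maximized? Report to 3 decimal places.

k_gold ≈ 2.637

Break-even investment rate: n + δ = 0.019 + 0.09 = 0.109.
Maximizing c = f(k) − (n+δ)·k gives f'(k) = n+δ, i.e. 0.23·k^(0.23−1) = 0.109, so k_gold = (0.23/0.109)^(1/0.77) ≈ 2.6374.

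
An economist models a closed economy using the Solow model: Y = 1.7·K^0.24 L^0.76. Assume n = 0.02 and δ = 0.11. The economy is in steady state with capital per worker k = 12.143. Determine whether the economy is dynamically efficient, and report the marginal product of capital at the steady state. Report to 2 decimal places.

dynamically inefficient; MPK ≈ 0.06

n + δ = 0.02 + 0.11 = 0.13.
MPK = 0.24·1.7·k^(0.24−1) = 0.24·1.7·12.143^(-0.76) ≈ 0.0612.
MPK < 0.13, so the economy is dynamically inefficient (over-saving).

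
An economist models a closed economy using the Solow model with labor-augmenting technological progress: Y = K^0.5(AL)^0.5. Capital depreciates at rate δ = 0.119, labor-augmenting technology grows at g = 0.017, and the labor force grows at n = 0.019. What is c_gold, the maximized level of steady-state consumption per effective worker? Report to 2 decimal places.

c_gold ≈ 1.61

Capital per effective worker breaks even when investment replaces (n + g + δ)·k; here n + g + δ = 0.155.
Maximizing c = f(k) − (n+g+δ)·k gives f'(k) = n+g+δ, i.e. 0.5·k^(0.5−1) = 0.155, so k_gold = (0.5/0.155)^(1/0.5) ≈ 10.4058.
y_gold = 10.4058^0.5 ≈ 3.2258.
c_gold = y_gold − (n+g+δ)·k_gold = 3.2258 − 0.155·10.4058 ≈ 1.6129.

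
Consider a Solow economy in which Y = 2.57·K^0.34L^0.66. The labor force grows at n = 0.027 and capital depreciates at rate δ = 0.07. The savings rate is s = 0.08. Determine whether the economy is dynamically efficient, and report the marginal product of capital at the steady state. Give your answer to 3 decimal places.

dynamically efficient; MPK ≈ 0.412

Capital per worker breaks even when investment replaces (n + δ)·k; here n + δ = 0.097.
Steady-state k*: s·A·k^0.34 = 0.097·k gives k* = (0.08·2.57/0.097)^(1/0.66) ≈ 3.1212.
MPK = 0.34·2.57·3.1212^(-0.66) ≈ 0.4123.
MPK > n+δ = 0.097, so the economy is dynamically efficient (under-saving).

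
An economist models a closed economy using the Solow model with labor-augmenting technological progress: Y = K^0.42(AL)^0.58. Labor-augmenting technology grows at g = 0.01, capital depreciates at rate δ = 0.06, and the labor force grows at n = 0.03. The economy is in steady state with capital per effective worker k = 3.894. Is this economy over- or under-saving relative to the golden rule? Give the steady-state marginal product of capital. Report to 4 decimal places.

under-saving; MPK ≈ 0.1909

Break-even investment rate: n + g + δ = 0.03 + 0.01 + 0.06 = 0.1.
MPK = 0.42·k^(0.42−1) = 0.42·3.894^(-0.58) ≈ 0.1909.
MPK > 0.1, so the economy is dynamically efficient (under-saving).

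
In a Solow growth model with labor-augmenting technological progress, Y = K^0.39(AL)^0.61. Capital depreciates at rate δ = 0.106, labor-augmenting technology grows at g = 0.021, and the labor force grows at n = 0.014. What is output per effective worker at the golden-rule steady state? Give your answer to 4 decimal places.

y_gold ≈ 1.9164

Break-even investment rate: n + g + δ = 0.014 + 0.021 + 0.106 = 0.141.
Setting f'(k) = n+g+δ gives 0.39·k^(0.39−1) = 0.141, hence k_gold = (0.39/0.141)^(1/0.61) ≈ 5.3007.
Output: y_gold = k_gold^0.39 = 5.3007^0.39 ≈ 1.9164.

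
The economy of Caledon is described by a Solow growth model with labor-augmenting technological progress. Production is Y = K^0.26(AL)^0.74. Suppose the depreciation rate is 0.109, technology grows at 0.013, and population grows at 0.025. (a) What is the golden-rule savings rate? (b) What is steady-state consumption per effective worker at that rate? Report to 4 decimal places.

(a) s_gold = 0.2600; (b) c_gold ≈ 0.9042

The effective depreciation rate is n + g + δ = 0.025 + 0.013 + 0.109 = 0.147.
For Cobb-Douglas, s_gold equals capital's share: s_gold = 0.26.
Maximizing c = f(k) − (n+g+δ)·k gives f'(k) = n+g+δ, i.e. 0.26·k^(0.26−1) = 0.147, so k_gold = (0.26/0.147)^(1/0.74) ≈ 2.1611.
y_gold = 2.1611^0.26 ≈ 1.2218; c_gold = (1−0.26)·y_gold ≈ 0.9042.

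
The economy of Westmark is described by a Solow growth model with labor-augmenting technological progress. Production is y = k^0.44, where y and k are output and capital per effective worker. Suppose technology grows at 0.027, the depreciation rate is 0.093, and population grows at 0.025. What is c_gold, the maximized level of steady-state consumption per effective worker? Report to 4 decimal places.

c_gold ≈ 1.3396

Break-even investment rate: n + g + δ = 0.025 + 0.027 + 0.093 = 0.145.
At the golden rule the marginal product of capital equals n+g+δ: 0.44·k^(0.44−1) = 0.145. Solving, k_gold = (0.44/0.145)^(1/0.56) ≈ 7.2588.
y_gold = 7.2588^0.44 ≈ 2.3921.
c_gold = y_gold − (n+g+δ)·k_gold = 2.3921 − 0.145·7.2588 ≈ 1.3396.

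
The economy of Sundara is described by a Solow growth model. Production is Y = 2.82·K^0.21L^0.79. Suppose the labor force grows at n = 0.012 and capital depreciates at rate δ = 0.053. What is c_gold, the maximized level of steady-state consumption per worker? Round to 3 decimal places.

The effective depreciation rate is n + δ = 0.012 + 0.053 = 0.065.
Maximizing c = f(k) − (n+δ)·k gives f'(k) = n+δ, i.e. 0.21·2.82·k^(0.21−1) = 0.065, so k_gold = (0.21·2.82/0.065)^(1/0.79) ≈ 16.3918.
y_gold = 2.82·16.3918^0.21 ≈ 5.0737.
c_gold = y_gold − (n+δ)·k_gold = 5.0737 − 0.065·16.3918 ≈ 4.0082.

c_gold ≈ 4.008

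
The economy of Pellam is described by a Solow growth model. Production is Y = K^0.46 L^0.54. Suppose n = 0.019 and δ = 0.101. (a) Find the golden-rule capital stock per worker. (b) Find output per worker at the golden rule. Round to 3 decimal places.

n + δ = 0.019 + 0.101 = 0.12.
At the golden rule the marginal product of capital equals n+δ: 0.46·k^(0.46−1) = 0.12. Solving, k_gold = (0.46/0.12)^(1/0.54) ≈ 12.0420.
y_gold = 12.0420^0.46 ≈ 3.1414.

(a) k_gold ≈ 12.042; (b) y_gold ≈ 3.141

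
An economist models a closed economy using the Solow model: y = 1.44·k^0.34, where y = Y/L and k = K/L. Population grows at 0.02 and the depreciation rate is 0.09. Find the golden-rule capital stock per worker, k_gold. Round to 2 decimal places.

k_gold ≈ 9.61

Break-even investment rate: n + δ = 0.02 + 0.09 = 0.11.
At the golden rule the marginal product of capital equals n+δ: 0.34·1.44·k^(0.34−1) = 0.11. Solving, k_gold = (0.34·1.44/0.11)^(1/0.66) ≈ 9.6050.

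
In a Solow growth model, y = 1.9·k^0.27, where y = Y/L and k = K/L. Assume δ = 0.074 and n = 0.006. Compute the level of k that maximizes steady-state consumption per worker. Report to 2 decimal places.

k_gold ≈ 12.75

Capital per worker breaks even when investment replaces (n + δ)·k; here n + δ = 0.08.
Setting f'(k) = n+δ gives 0.27·1.9·k^(0.27−1) = 0.08, hence k_gold = (0.27·1.9/0.08)^(1/0.73) ≈ 12.7502.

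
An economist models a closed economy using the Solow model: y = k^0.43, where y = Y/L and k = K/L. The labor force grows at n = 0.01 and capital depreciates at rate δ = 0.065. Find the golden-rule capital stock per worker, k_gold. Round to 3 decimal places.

Break-even investment rate: n + δ = 0.01 + 0.065 = 0.075.
Golden rule sets MPK = n+δ: 0.43·k^(0.43−1) = 0.075, so k_gold = (0.43/0.075)^(1/0.57) ≈ 21.4062.

k_gold ≈ 21.406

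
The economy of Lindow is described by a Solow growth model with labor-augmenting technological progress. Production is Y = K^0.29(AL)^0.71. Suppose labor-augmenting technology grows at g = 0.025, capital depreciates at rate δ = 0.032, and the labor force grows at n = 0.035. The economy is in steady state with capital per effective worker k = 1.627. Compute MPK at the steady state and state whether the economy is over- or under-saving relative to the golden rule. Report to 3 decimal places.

Capital per effective worker breaks even when investment replaces (n + g + δ)·k; here n + g + δ = 0.092.
MPK = 0.29·k^(0.29−1) = 0.29·1.627^(-0.71) ≈ 0.2053.
MPK > 0.092, so the economy is dynamically efficient (under-saving).

under-saving; MPK ≈ 0.205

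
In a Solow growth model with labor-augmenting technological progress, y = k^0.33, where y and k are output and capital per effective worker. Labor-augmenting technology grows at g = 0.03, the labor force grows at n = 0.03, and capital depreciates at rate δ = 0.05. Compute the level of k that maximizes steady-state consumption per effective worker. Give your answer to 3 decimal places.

k_gold ≈ 5.154

n + g + δ = 0.03 + 0.03 + 0.05 = 0.11.
Golden rule sets MPK = n+g+δ: 0.33·k^(0.33−1) = 0.11, so k_gold = (0.33/0.11)^(1/0.67) ≈ 5.1537.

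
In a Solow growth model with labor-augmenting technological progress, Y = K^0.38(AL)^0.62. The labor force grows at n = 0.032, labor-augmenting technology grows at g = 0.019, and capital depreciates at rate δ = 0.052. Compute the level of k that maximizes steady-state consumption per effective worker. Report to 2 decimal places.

k_gold ≈ 8.21

Capital per effective worker breaks even when investment replaces (n + g + δ)·k; here n + g + δ = 0.103.
Golden rule sets MPK = n+g+δ: 0.38·k^(0.38−1) = 0.103, so k_gold = (0.38/0.103)^(1/0.62) ≈ 8.2116.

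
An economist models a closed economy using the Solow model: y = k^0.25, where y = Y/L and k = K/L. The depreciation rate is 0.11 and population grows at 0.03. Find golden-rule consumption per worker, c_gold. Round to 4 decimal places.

c_gold ≈ 0.9099

n + δ = 0.03 + 0.11 = 0.14.
At the golden rule the marginal product of capital equals n+δ: 0.25·k^(0.25−1) = 0.14. Solving, k_gold = (0.25/0.14)^(1/0.75) ≈ 2.1665.
y_gold = 2.1665^0.25 ≈ 1.2132.
c_gold = y_gold − (n+δ)·k_gold = 1.2132 − 0.14·2.1665 ≈ 0.9099.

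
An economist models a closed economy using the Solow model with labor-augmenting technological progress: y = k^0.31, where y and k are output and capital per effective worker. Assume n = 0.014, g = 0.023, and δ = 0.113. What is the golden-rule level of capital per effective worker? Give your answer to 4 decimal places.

k_gold ≈ 2.8636

The effective depreciation rate is n + g + δ = 0.014 + 0.023 + 0.113 = 0.15.
Maximizing c = f(k) − (n+g+δ)·k gives f'(k) = n+g+δ, i.e. 0.31·k^(0.31−1) = 0.15, so k_gold = (0.31/0.15)^(1/0.69) ≈ 2.8636.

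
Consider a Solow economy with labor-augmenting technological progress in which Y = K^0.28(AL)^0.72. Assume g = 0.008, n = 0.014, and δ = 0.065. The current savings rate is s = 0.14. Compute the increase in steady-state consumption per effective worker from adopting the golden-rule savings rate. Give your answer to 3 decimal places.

Δc ≈ 0.100

Capital per effective worker breaks even when investment replaces (n + g + δ)·k; here n + g + δ = 0.087.
Current steady state (s = 0.14): k* = (0.14/0.087)^(1/0.72) ≈ 1.9362, y* = 1.9362^0.28 ≈ 1.2032, c* = (1−0.14)·1.2032 ≈ 1.0348.
Maximizing c = f(k) − (n+g+δ)·k gives f'(k) = n+g+δ, i.e. 0.28·k^(0.28−1) = 0.087, so k_gold = (0.28/0.087)^(1/0.72) ≈ 5.0705.
y_gold = 5.0705^0.28 ≈ 1.5755, c_gold = y_gold − 0.087·k_gold ≈ 1.1344.
Gain: Δc = 1.1344 − 1.0348 ≈ 0.0996.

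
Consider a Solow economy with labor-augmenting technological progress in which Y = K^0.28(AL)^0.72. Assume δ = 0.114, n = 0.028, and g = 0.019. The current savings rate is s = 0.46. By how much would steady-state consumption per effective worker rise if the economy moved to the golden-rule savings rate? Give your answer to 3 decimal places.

Capital per effective worker breaks even when investment replaces (n + g + δ)·k; here n + g + δ = 0.161.
Current steady state (s = 0.46): k* = (0.46/0.161)^(1/0.72) ≈ 4.2977, y* = 4.2977^0.28 ≈ 1.5042, c* = (1−0.46)·1.5042 ≈ 0.8123.
At the golden rule the marginal product of capital equals n+g+δ: 0.28·k^(0.28−1) = 0.161. Solving, k_gold = (0.28/0.161)^(1/0.72) ≈ 2.1567.
y_gold = 2.1567^0.28 ≈ 1.2401, c_gold = y_gold − 0.161·k_gold ≈ 0.8929.
Gain: Δc = 0.8929 − 0.8123 ≈ 0.0806.

Δc ≈ 0.081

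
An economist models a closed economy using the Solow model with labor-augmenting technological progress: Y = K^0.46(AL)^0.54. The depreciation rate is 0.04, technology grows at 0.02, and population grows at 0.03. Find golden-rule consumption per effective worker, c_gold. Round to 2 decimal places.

c_gold ≈ 2.17

Capital per effective worker breaks even when investment replaces (n + g + δ)·k; here n + g + δ = 0.09.
At the golden rule the marginal product of capital equals n+g+δ: 0.46·k^(0.46−1) = 0.09. Solving, k_gold = (0.46/0.09)^(1/0.54) ≈ 20.5147.
y_gold = 20.5147^0.46 ≈ 4.0137.
c_gold = y_gold − (n+g+δ)·k_gold = 4.0137 − 0.09·20.5147 ≈ 2.1674.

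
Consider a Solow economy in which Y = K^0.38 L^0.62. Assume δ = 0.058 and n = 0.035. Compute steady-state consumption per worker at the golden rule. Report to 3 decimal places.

c_gold ≈ 1.469

The effective depreciation rate is n + δ = 0.035 + 0.058 = 0.093.
Golden rule sets MPK = n+δ: 0.38·k^(0.38−1) = 0.093, so k_gold = (0.38/0.093)^(1/0.62) ≈ 9.6821.
y_gold = 9.6821^0.38 ≈ 2.3696.
c_gold = y_gold − (n+δ)·k_gold = 2.3696 − 0.093·9.6821 ≈ 1.4691.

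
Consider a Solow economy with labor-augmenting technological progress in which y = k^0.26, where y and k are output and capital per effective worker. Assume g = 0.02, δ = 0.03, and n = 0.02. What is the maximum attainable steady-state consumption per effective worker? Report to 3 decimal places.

Capital per effective worker breaks even when investment replaces (n + g + δ)·k; here n + g + δ = 0.07.
Setting f'(k) = n+g+δ gives 0.26·k^(0.26−1) = 0.07, hence k_gold = (0.26/0.07)^(1/0.74) ≈ 5.8898.
y_gold = 5.8898^0.26 ≈ 1.5857.
c_gold = y_gold − (n+g+δ)·k_gold = 1.5857 − 0.07·5.8898 ≈ 1.1734.

c_gold ≈ 1.173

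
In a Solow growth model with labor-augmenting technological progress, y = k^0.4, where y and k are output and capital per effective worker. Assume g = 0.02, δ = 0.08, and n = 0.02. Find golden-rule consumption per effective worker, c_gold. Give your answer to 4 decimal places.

c_gold ≈ 1.3389

n + g + δ = 0.02 + 0.02 + 0.08 = 0.12.
Maximizing c = f(k) − (n+g+δ)·k gives f'(k) = n+g+δ, i.e. 0.4·k^(0.4−1) = 0.12, so k_gold = (0.4/0.12)^(1/0.6) ≈ 7.4381.
y_gold = 7.4381^0.4 ≈ 2.2314.
c_gold = y_gold − (n+g+δ)·k_gold = 2.2314 − 0.12·7.4381 ≈ 1.3389.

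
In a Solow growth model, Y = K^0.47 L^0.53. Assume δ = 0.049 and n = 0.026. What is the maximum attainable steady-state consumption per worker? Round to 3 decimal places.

The effective depreciation rate is n + δ = 0.026 + 0.049 = 0.075.
Maximizing c = f(k) − (n+δ)·k gives f'(k) = n+δ, i.e. 0.47·k^(0.47−1) = 0.075, so k_gold = (0.47/0.075)^(1/0.53) ≈ 31.9038.
y_gold = 31.9038^0.47 ≈ 5.0910.
c_gold = y_gold − (n+δ)·k_gold = 5.0910 − 0.075·31.9038 ≈ 2.6982.

c_gold ≈ 2.698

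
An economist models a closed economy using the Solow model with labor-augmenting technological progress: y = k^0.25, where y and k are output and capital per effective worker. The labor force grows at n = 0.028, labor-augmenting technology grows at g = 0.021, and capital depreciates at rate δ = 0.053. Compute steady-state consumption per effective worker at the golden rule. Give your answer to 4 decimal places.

n + g + δ = 0.028 + 0.021 + 0.053 = 0.102.
Golden rule sets MPK = n+g+δ: 0.25·k^(0.25−1) = 0.102, so k_gold = (0.25/0.102)^(1/0.75) ≈ 3.3046.
y_gold = 3.3046^0.25 ≈ 1.3483.
c_gold = y_gold − (n+g+δ)·k_gold = 1.3483 − 0.102·3.3046 ≈ 1.0112.

c_gold ≈ 1.0112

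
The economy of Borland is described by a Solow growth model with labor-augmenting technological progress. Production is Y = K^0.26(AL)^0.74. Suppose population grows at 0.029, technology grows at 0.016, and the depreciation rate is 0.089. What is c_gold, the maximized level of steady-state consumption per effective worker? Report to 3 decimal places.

c_gold ≈ 0.934

Break-even investment rate: n + g + δ = 0.029 + 0.016 + 0.089 = 0.134.
Setting f'(k) = n+g+δ gives 0.26·k^(0.26−1) = 0.134, hence k_gold = (0.26/0.134)^(1/0.74) ≈ 2.4491.
y_gold = 2.4491^0.26 ≈ 1.2622.
c_gold = y_gold − (n+g+δ)·k_gold = 1.2622 − 0.134·2.4491 ≈ 0.9341.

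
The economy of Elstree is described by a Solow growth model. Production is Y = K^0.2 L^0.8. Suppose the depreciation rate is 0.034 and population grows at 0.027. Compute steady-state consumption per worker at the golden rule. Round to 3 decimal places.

The effective depreciation rate is n + δ = 0.027 + 0.034 = 0.061.
Golden rule sets MPK = n+δ: 0.2·k^(0.2−1) = 0.061, so k_gold = (0.2/0.061)^(1/0.8) ≈ 4.4119.
y_gold = 4.4119^0.2 ≈ 1.3456.
c_gold = y_gold − (n+δ)·k_gold = 1.3456 − 0.061·4.4119 ≈ 1.0765.

c_gold ≈ 1.077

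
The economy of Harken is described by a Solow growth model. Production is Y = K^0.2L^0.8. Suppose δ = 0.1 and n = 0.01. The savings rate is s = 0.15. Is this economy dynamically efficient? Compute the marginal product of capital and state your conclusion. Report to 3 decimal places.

dynamically efficient; MPK ≈ 0.147

n + δ = 0.01 + 0.1 = 0.11.
Steady-state k*: s·k^0.2 = 0.11·k gives k* = (0.15/0.11)^(1/0.8) ≈ 1.4736.
MPK = 0.2·1.4736^(-0.8) ≈ 0.1467.
MPK > n+δ = 0.11, so the economy is dynamically efficient (under-saving).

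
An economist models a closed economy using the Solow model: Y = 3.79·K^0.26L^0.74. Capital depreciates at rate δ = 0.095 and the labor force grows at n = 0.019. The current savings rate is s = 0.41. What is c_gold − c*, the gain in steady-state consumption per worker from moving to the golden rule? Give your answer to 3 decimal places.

n + δ = 0.019 + 0.095 = 0.114.
Current steady state (s = 0.41): k* = (0.41·3.79/0.114)^(1/0.74) ≈ 34.1297, y* = 3.79·34.1297^0.26 ≈ 9.4897, c* = (1−0.41)·9.4897 ≈ 5.5989.
Setting f'(k) = n+δ gives 0.26·3.79·k^(0.26−1) = 0.114, hence k_gold = (0.26·3.79/0.114)^(1/0.74) ≈ 18.4426.
y_gold = 3.79·18.4426^0.26 ≈ 8.0864, c_gold = y_gold − 0.114·k_gold ≈ 5.9839.
Gain: Δc = 5.9839 − 5.5989 ≈ 0.3850.

Δc ≈ 0.385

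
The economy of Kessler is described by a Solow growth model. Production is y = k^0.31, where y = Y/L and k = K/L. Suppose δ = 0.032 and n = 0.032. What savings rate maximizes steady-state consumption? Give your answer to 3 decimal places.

s_gold = 0.310

n + δ = 0.032 + 0.032 = 0.064.
At the golden rule MPK = n+δ, and in any Cobb-Douglas steady state s = (n+δ)·k/y = MPK·k/y = capital's share 0.31.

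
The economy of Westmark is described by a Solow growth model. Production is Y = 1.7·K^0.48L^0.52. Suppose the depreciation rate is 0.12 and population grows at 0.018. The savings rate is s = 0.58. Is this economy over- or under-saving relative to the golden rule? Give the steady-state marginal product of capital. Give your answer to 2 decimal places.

Capital per worker breaks even when investment replaces (n + δ)·k; here n + δ = 0.138.
Steady-state k*: s·A·k^0.48 = 0.138·k gives k* = (0.58·1.7/0.138)^(1/0.52) ≈ 43.8837.
MPK = 0.48·1.7·43.8837^(-0.52) ≈ 0.1142.
MPK < n+δ = 0.138, so the economy is dynamically inefficient (over-saving).

over-saving; MPK ≈ 0.11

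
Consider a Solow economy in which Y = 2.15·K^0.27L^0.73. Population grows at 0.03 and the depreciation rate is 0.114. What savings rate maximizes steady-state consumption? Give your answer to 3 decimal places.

s_gold = 0.270

Capital per worker breaks even when investment replaces (n + δ)·k; here n + δ = 0.144.
At the golden rule MPK = n+δ, and in any Cobb-Douglas steady state s = (n+δ)·k/y = MPK·k/y = capital's share 0.27.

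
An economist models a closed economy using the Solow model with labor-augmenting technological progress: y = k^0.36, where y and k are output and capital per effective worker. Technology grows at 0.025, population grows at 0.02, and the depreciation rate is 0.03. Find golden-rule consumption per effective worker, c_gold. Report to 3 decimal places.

c_gold ≈ 1.547

Break-even investment rate: n + g + δ = 0.02 + 0.025 + 0.03 = 0.075.
Setting f'(k) = n+g+δ gives 0.36·k^(0.36−1) = 0.075, hence k_gold = (0.36/0.075)^(1/0.64) ≈ 11.5995.
y_gold = 11.5995^0.36 ≈ 2.4166.
c_gold = y_gold − (n+g+δ)·k_gold = 2.4166 − 0.075·11.5995 ≈ 1.5466.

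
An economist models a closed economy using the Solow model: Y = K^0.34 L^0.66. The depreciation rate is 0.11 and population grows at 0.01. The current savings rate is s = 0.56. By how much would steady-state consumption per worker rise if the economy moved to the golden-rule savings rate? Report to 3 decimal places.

The effective depreciation rate is n + δ = 0.01 + 0.11 = 0.12.
Current steady state (s = 0.56): k* = (0.56/0.12)^(1/0.66) ≈ 10.3192, y* = 10.3192^0.34 ≈ 2.2113, c* = (1−0.56)·2.2113 ≈ 0.9730.
Golden rule sets MPK = n+δ: 0.34·k^(0.34−1) = 0.12, so k_gold = (0.34/0.12)^(1/0.66) ≈ 4.8451.
y_gold = 4.8451^0.34 ≈ 1.7100, c_gold = y_gold − 0.12·k_gold ≈ 1.1286.
Gain: Δc = 1.1286 − 0.9730 ≈ 0.1557.

Δc ≈ 0.156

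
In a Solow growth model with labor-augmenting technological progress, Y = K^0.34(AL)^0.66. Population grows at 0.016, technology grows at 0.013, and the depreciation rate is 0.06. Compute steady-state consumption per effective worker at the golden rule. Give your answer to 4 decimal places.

The effective depreciation rate is n + g + δ = 0.016 + 0.013 + 0.06 = 0.089.
Maximizing c = f(k) − (n+g+δ)·k gives f'(k) = n+g+δ, i.e. 0.34·k^(0.34−1) = 0.089, so k_gold = (0.34/0.089)^(1/0.66) ≈ 7.6200.
y_gold = 7.6200^0.34 ≈ 1.9946.
c_gold = y_gold − (n+g+δ)·k_gold = 1.9946 − 0.089·7.6200 ≈ 1.3165.

c_gold ≈ 1.3165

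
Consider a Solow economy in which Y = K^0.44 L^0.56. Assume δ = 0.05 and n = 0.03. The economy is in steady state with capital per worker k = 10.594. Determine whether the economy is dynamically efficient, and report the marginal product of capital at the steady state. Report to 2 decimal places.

dynamically efficient; MPK ≈ 0.12

Capital per worker breaks even when investment replaces (n + δ)·k; here n + δ = 0.08.
MPK = 0.44·k^(0.44−1) = 0.44·10.594^(-0.56) ≈ 0.1173.
MPK > 0.08, so the economy is dynamically efficient (under-saving).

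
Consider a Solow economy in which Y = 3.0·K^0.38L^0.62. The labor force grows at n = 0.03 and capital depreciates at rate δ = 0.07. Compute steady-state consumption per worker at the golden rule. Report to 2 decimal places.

c_gold ≈ 8.27

Break-even investment rate: n + δ = 0.03 + 0.07 = 0.1.
Setting f'(k) = n+δ gives 0.38·3.0·k^(0.38−1) = 0.1, hence k_gold = (0.38·3.0/0.1)^(1/0.62) ≈ 50.6623.
y_gold = 3.0·50.6623^0.38 ≈ 13.3322.
c_gold = y_gold − (n+δ)·k_gold = 13.3322 − 0.1·50.6623 ≈ 8.2660.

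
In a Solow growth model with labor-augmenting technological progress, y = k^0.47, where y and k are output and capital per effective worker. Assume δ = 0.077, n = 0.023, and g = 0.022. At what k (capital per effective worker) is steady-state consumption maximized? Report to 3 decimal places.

Break-even investment rate: n + g + δ = 0.023 + 0.022 + 0.077 = 0.122.
Golden rule sets MPK = n+g+δ: 0.47·k^(0.47−1) = 0.122, so k_gold = (0.47/0.122)^(1/0.53) ≈ 12.7399.

k_gold ≈ 12.740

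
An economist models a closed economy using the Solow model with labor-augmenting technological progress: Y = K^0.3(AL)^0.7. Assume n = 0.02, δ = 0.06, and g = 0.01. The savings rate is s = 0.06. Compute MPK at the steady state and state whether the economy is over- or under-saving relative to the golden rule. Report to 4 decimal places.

under-saving; MPK ≈ 0.4500

The effective depreciation rate is n + g + δ = 0.02 + 0.01 + 0.06 = 0.09.
Steady-state k*: s·k^0.3 = 0.09·k gives k* = (0.06/0.09)^(1/0.7) ≈ 0.5603.
MPK = 0.3·0.5603^(-0.7) ≈ 0.4500.
MPK > n+g+δ = 0.09, so the economy is dynamically efficient (under-saving).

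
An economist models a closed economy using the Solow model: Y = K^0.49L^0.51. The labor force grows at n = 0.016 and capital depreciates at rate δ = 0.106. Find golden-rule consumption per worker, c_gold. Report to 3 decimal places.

c_gold ≈ 1.940

Capital per worker breaks even when investment replaces (n + δ)·k; here n + δ = 0.122.
At the golden rule the marginal product of capital equals n+δ: 0.49·k^(0.49−1) = 0.122. Solving, k_gold = (0.49/0.122)^(1/0.51) ≈ 15.2754.
y_gold = 15.2754^0.49 ≈ 3.8033.
c_gold = y_gold − (n+δ)·k_gold = 3.8033 − 0.122·15.2754 ≈ 1.9397.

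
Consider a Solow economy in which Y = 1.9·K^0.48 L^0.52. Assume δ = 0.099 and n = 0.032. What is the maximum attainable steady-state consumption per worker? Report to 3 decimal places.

c_gold ≈ 5.925

The effective depreciation rate is n + δ = 0.032 + 0.099 = 0.131.
Golden rule sets MPK = n+δ: 0.48·1.9·k^(0.48−1) = 0.131, so k_gold = (0.48·1.9/0.131)^(1/0.52) ≈ 41.7467.
y_gold = 1.9·41.7467^0.48 ≈ 11.3934.
c_gold = y_gold − (n+δ)·k_gold = 11.3934 − 0.131·41.7467 ≈ 5.9246.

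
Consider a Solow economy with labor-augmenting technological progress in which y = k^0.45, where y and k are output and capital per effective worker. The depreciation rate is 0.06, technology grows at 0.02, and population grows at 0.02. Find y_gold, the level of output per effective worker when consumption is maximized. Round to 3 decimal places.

n + g + δ = 0.02 + 0.02 + 0.06 = 0.1.
Maximizing c = f(k) − (n+g+δ)·k gives f'(k) = n+g+δ, i.e. 0.45·k^(0.45−1) = 0.1, so k_gold = (0.45/0.1)^(1/0.55) ≈ 15.4049.
Output: y_gold = k_gold^0.45 = 15.4049^0.45 ≈ 3.4233.

y_gold ≈ 3.423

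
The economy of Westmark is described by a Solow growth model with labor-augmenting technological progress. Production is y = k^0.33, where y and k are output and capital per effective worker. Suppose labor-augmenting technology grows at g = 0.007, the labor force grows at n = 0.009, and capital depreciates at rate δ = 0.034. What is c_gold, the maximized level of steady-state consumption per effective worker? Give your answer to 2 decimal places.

The effective depreciation rate is n + g + δ = 0.009 + 0.007 + 0.034 = 0.05.
Golden rule sets MPK = n+g+δ: 0.33·k^(0.33−1) = 0.05, so k_gold = (0.33/0.05)^(1/0.67) ≈ 16.7186.
y_gold = 16.7186^0.33 ≈ 2.5331.
c_gold = y_gold − (n+g+δ)·k_gold = 2.5331 − 0.05·16.7186 ≈ 1.6972.

c_gold ≈ 1.70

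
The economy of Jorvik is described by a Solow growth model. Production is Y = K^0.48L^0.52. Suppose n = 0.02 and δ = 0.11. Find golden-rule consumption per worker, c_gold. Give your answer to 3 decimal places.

n + δ = 0.02 + 0.11 = 0.13.
Maximizing c = f(k) − (n+δ)·k gives f'(k) = n+δ, i.e. 0.48·k^(0.48−1) = 0.13, so k_gold = (0.48/0.13)^(1/0.52) ≈ 12.3298.
y_gold = 12.3298^0.48 ≈ 3.3393.
c_gold = y_gold − (n+δ)·k_gold = 3.3393 − 0.13·12.3298 ≈ 1.7365.

c_gold ≈ 1.736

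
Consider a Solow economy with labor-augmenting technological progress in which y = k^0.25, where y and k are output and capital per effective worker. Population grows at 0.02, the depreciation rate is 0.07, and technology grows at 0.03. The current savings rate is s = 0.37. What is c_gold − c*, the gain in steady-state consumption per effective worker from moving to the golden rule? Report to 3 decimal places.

Break-even investment rate: n + g + δ = 0.02 + 0.03 + 0.07 = 0.12.
Current steady state (s = 0.37): k* = (0.37/0.12)^(1/0.75) ≈ 4.4877, y* = 4.4877^0.25 ≈ 1.4555, c* = (1−0.37)·1.4555 ≈ 0.9170.
At the golden rule the marginal product of capital equals n+g+δ: 0.25·k^(0.25−1) = 0.12. Solving, k_gold = (0.25/0.12)^(1/0.75) ≈ 2.6608.
y_gold = 2.6608^0.25 ≈ 1.2772, c_gold = y_gold − 0.12·k_gold ≈ 0.9579.
Gain: Δc = 0.9579 − 0.9170 ≈ 0.0409.

Δc ≈ 0.041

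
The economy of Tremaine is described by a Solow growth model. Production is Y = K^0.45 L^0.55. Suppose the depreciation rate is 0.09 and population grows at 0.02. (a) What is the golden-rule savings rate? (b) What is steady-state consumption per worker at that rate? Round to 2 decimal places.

(a) s_gold = 0.45; (b) c_gold ≈ 1.74

n + δ = 0.02 + 0.09 = 0.11.
For Cobb-Douglas, s_gold equals capital's share: s_gold = 0.45.
At the golden rule the marginal product of capital equals n+δ: 0.45·k^(0.45−1) = 0.11. Solving, k_gold = (0.45/0.11)^(1/0.55) ≈ 12.9539.
y_gold = 12.9539^0.45 ≈ 3.1665; c_gold = (1−0.45)·y_gold ≈ 1.7416.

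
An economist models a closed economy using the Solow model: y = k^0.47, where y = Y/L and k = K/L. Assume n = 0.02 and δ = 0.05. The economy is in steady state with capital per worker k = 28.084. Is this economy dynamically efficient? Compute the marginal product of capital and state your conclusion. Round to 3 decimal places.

dynamically efficient; MPK ≈ 0.080

Break-even investment rate: n + δ = 0.02 + 0.05 = 0.07.
MPK = 0.47·k^(0.47−1) = 0.47·28.084^(-0.53) ≈ 0.0802.
MPK > 0.07, so the economy is dynamically efficient (under-saving).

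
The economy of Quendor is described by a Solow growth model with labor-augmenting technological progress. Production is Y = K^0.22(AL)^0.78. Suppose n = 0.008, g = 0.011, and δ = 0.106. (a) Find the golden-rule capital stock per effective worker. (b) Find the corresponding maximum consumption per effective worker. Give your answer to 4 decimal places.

Capital per effective worker breaks even when investment replaces (n + g + δ)·k; here n + g + δ = 0.125.
Setting f'(k) = n+g+δ gives 0.22·k^(0.22−1) = 0.125, hence k_gold = (0.22/0.125)^(1/0.78) ≈ 2.0642.
y_gold = 2.0642^0.22 ≈ 1.1729; c_gold = y_gold − 0.125·k_gold ≈ 0.9148.

(a) k_gold ≈ 2.0642; (b) c_gold ≈ 0.9148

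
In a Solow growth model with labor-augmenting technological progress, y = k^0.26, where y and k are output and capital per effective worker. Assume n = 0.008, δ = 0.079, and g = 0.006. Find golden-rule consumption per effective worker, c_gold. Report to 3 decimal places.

c_gold ≈ 1.062

Break-even investment rate: n + g + δ = 0.008 + 0.006 + 0.079 = 0.093.
Maximizing c = f(k) − (n+g+δ)·k gives f'(k) = n+g+δ, i.e. 0.26·k^(0.26−1) = 0.093, so k_gold = (0.26/0.093)^(1/0.74) ≈ 4.0120.
y_gold = 4.0120^0.26 ≈ 1.4351.
c_gold = y_gold − (n+g+δ)·k_gold = 1.4351 − 0.093·4.0120 ≈ 1.0620.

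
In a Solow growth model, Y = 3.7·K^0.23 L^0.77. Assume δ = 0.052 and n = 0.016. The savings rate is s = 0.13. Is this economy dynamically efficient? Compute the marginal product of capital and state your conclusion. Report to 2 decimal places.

dynamically efficient; MPK ≈ 0.12

n + δ = 0.016 + 0.052 = 0.068.
Steady-state k*: s·A·k^0.23 = 0.068·k gives k* = (0.13·3.7/0.068)^(1/0.77) ≈ 12.6889.
MPK = 0.23·3.7·12.6889^(-0.77) ≈ 0.1203.
MPK > n+δ = 0.068, so the economy is dynamically efficient (under-saving).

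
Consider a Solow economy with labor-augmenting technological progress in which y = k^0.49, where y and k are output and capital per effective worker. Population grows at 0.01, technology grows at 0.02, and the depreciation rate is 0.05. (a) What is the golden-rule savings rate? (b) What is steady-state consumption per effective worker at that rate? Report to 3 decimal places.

n + g + δ = 0.01 + 0.02 + 0.05 = 0.08.
For Cobb-Douglas, s_gold equals capital's share: s_gold = 0.49.
Setting f'(k) = n+g+δ gives 0.49·k^(0.49−1) = 0.08, hence k_gold = (0.49/0.08)^(1/0.51) ≈ 34.9418.
y_gold = 34.9418^0.49 ≈ 5.7048; c_gold = (1−0.49)·y_gold ≈ 2.9094.

(a) s_gold = 0.490; (b) c_gold ≈ 2.909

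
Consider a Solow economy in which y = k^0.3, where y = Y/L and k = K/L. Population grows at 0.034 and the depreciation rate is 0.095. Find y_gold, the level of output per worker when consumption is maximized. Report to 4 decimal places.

y_gold ≈ 1.4358

Capital per worker breaks even when investment replaces (n + δ)·k; here n + δ = 0.129.
Golden rule sets MPK = n+δ: 0.3·k^(0.3−1) = 0.129, so k_gold = (0.3/0.129)^(1/0.7) ≈ 3.3390.
Output: y_gold = k_gold^0.3 = 3.3390^0.3 ≈ 1.4358.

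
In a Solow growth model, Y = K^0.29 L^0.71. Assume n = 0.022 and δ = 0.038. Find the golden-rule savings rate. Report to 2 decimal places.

s_gold = 0.29

Capital per worker breaks even when investment replaces (n + δ)·k; here n + δ = 0.06.
At the golden rule MPK = n+δ, and in any Cobb-Douglas steady state s = (n+δ)·k/y = MPK·k/y = capital's share 0.29.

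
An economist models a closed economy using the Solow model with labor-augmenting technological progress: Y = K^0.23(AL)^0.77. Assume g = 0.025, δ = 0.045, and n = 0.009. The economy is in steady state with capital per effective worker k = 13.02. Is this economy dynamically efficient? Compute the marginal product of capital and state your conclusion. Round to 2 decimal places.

dynamically inefficient; MPK ≈ 0.03

The effective depreciation rate is n + g + δ = 0.009 + 0.025 + 0.045 = 0.079.
MPK = 0.23·k^(0.23−1) = 0.23·13.02^(-0.77) ≈ 0.0319.
MPK < 0.079, so the economy is dynamically inefficient (over-saving).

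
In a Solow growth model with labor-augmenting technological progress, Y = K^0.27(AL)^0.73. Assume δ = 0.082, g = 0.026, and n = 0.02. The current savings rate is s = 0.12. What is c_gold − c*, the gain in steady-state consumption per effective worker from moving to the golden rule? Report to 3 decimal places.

Capital per effective worker breaks even when investment replaces (n + g + δ)·k; here n + g + δ = 0.128.
Current steady state (s = 0.12): k* = (0.12/0.128)^(1/0.73) ≈ 0.9154, y* = 0.9154^0.27 ≈ 0.9764, c* = (1−0.12)·0.9764 ≈ 0.8592.
Maximizing c = f(k) − (n+g+δ)·k gives f'(k) = n+g+δ, i.e. 0.27·k^(0.27−1) = 0.128, so k_gold = (0.27/0.128)^(1/0.73) ≈ 2.7800.
y_gold = 2.7800^0.27 ≈ 1.3179, c_gold = y_gold − 0.128·k_gold ≈ 0.9621.
Gain: Δc = 0.9621 − 0.8592 ≈ 0.1028.

Δc ≈ 0.103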